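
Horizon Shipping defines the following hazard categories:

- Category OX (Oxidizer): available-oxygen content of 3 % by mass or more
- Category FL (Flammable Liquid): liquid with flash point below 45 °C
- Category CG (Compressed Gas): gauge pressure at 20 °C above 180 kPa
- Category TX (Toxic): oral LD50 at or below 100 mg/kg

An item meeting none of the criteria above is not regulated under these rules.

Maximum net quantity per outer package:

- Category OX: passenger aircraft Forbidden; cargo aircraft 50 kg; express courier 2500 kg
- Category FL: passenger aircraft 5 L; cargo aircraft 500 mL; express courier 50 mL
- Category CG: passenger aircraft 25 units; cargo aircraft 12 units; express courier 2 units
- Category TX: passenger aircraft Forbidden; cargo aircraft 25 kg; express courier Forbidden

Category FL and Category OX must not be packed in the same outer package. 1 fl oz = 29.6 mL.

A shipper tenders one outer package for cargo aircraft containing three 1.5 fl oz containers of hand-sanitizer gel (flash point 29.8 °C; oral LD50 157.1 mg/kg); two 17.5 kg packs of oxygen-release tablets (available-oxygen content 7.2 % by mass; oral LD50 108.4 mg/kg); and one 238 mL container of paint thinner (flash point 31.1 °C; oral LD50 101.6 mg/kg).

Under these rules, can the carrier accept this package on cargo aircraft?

No

With flash point 29.8 °C (< 45 °C), the hand-sanitizer gel falls in Category FL.
The oxygen-release tablets have available-oxygen content 7.2 % by mass, which is ≥ 3 % by mass, so they are Category OX (Oxidizer).
The paint thinner has flash point 31.1 °C, which is < 45 °C, so it is Category FL (Flammable Liquid).
Total Category FL: (three 1.5 fl oz containers = 133.2 mL) + 238 mL = 371.2 mL.
371.2 mL ≤ 500 mL (cargo aircraft limit, Category FL) — within limit.
Category OX quantity: two 17.5 kg packs = 35 kg.
That is within the Category OX cargo aircraft limit of 50 kg.
Category FL and Category OX may not share an outer package.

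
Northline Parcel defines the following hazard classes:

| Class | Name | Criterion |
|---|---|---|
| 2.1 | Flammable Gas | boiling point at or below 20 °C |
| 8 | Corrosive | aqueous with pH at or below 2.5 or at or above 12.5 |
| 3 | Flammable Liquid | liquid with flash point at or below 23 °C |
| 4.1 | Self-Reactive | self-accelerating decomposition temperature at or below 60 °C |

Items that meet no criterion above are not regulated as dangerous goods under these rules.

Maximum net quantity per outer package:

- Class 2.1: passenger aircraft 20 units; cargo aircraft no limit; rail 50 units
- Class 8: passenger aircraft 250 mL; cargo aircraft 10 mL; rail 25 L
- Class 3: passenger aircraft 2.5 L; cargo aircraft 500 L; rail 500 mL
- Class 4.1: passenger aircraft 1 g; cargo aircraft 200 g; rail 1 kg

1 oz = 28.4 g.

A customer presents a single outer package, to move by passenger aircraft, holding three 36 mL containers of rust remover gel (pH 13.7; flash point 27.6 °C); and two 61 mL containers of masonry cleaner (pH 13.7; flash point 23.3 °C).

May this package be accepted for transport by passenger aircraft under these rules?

Yes

With pH 13.7 (≥ 12.5), the rust remover gel falls in Class 8.
With pH 13.7 (≥ 12.5), the masonry cleaner falls in Class 8.
Class 8 net quantity: (three 36 mL containers = 108 mL) + (two 61 mL containers = 122 mL) = 230 mL.
230 mL ≤ 250 mL (passenger aircraft limit, Class 8) — within limit.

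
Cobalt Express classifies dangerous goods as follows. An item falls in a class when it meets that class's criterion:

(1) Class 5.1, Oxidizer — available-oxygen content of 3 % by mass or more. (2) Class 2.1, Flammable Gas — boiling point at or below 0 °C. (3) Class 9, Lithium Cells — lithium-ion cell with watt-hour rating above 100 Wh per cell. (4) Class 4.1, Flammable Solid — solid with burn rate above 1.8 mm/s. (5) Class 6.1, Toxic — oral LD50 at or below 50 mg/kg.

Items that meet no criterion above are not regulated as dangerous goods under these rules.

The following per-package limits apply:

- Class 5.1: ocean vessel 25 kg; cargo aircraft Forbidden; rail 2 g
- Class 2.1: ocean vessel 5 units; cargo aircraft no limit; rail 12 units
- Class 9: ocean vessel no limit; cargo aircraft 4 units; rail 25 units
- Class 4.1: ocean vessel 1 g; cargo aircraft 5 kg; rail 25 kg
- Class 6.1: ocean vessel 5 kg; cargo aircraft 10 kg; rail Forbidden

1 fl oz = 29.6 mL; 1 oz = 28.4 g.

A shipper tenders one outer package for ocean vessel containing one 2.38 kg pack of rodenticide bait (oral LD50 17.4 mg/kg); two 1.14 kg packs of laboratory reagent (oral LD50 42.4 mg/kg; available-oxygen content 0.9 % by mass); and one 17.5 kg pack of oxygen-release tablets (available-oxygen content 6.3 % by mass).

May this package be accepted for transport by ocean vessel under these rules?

Yes

With oral LD50 17.4 mg/kg (≤ 50 mg/kg), the rodenticide bait falls in Class 6.1.
Laboratory reagent: oral LD50 42.4 mg/kg ≤ 50 mg/kg → Class 6.1 (Toxic).
Available-oxygen content 6.3 % by mass meets the Class 5.1 criterion (Oxidizer), so the oxygen-release tablets are Class 5.1.
Class 6.1 net quantity: 2.38 kg + (two 1.14 kg packs = 2.28 kg) = 4.66 kg.
4.66 kg ≤ 5 kg (ocean vessel limit, Class 6.1) — within limit.
Class 5.1 quantity: 17.5 kg.
That is within the Class 5.1 ocean vessel limit of 25 kg.
Every hazard class is within its ocean vessel limit and no segregation rule is violated.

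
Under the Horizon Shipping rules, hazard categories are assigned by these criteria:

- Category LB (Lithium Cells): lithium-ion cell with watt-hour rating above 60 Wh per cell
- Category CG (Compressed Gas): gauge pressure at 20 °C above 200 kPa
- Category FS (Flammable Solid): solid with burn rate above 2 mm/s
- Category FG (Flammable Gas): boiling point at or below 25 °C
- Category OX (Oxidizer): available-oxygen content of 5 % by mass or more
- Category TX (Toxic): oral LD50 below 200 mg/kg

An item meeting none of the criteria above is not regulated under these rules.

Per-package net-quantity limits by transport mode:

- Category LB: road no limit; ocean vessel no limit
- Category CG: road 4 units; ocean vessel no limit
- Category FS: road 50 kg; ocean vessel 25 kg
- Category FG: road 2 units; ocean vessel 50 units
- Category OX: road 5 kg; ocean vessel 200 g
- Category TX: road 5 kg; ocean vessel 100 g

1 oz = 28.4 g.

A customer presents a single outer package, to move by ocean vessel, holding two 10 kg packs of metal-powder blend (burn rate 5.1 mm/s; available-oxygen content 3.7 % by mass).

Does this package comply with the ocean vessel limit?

With burn rate 5.1 mm/s (> 2 mm/s), the metal-powder blend falls in Category FS.
Category FS quantity: two 10 kg packs = 20 kg.
20 kg is within the ocean vessel limit of 25 kg for Category FS.

Yes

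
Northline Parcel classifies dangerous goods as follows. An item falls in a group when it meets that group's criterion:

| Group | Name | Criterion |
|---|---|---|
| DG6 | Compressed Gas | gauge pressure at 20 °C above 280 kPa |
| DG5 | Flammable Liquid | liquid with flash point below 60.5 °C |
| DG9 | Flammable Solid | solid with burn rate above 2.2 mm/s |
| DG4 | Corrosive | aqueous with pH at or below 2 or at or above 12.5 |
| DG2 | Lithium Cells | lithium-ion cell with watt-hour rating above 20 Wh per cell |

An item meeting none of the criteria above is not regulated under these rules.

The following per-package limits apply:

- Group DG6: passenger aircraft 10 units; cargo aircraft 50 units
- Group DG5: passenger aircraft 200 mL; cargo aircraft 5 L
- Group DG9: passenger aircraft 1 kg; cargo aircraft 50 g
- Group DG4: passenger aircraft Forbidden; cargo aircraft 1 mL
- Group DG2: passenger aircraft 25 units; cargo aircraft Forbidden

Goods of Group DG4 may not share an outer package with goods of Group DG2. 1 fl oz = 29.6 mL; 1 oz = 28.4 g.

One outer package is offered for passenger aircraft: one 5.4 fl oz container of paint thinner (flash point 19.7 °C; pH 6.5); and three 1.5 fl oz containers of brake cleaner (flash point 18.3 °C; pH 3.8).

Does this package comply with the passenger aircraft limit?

No

With flash point 19.7 °C (< 60.5 °C), the paint thinner falls in Group DG5.
Brake cleaner: flash point 18.3 °C < 60.5 °C → Group DG5 (Flammable Liquid).
Total Group DG5: (one 5.4 fl oz container = 159.84 mL) + (three 1.5 fl oz containers = 133.2 mL) = 293.04 mL.
That exceeds the Group DG5 passenger aircraft limit of 200 mL.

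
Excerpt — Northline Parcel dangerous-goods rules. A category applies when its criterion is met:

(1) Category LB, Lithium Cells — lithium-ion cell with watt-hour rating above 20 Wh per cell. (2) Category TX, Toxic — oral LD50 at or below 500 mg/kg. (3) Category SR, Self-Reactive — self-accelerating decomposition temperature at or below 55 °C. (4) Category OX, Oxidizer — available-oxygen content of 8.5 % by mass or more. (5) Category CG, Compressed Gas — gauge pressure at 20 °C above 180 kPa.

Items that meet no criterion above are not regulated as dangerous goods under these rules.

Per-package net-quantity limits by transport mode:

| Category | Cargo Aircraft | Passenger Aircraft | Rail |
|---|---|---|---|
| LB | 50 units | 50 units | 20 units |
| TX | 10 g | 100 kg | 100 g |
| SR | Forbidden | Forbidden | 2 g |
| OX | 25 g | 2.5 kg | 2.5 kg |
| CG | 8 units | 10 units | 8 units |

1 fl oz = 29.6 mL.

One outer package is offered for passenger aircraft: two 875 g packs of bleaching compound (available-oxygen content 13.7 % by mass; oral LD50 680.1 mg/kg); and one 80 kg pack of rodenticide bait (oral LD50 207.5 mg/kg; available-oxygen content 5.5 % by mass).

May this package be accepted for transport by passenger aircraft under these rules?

Yes

Available-oxygen content 13.7 % by mass meets the Category OX criterion (Oxidizer), so the bleaching compound is Category OX.
With oral LD50 207.5 mg/kg (≤ 500 mg/kg), the rodenticide bait falls in Category TX.
Category OX quantity: two 875 g packs = 1.75 kg.
That is within the Category OX passenger aircraft limit of 2.5 kg.
Category TX quantity: 80 kg.
80 kg ≤ 100 kg (passenger aircraft limit, Category TX) — within limit.
Every hazard category is within its passenger aircraft limit and no segregation rule is violated.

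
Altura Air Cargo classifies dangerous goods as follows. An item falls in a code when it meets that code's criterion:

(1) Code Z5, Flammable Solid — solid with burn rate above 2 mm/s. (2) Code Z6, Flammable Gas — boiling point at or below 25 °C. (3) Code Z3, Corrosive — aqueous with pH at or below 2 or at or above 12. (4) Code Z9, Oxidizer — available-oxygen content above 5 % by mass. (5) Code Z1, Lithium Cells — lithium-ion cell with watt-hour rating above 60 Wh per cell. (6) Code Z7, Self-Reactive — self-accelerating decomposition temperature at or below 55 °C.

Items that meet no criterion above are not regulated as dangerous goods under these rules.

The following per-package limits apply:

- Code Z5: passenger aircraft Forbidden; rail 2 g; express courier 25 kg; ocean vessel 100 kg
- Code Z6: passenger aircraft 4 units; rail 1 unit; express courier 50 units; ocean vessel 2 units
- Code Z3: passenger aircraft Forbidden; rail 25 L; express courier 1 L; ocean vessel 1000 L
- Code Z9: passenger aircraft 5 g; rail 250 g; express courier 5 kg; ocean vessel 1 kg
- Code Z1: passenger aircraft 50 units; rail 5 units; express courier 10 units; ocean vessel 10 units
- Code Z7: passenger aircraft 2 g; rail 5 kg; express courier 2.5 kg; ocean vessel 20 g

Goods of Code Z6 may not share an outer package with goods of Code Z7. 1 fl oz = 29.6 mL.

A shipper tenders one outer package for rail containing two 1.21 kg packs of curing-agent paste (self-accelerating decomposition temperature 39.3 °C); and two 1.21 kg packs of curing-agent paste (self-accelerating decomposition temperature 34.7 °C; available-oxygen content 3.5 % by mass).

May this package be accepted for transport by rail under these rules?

Yes

Curing-agent paste: self-accelerating decomposition temperature 39.3 °C ≤ 55 °C → Code Z7 (Self-Reactive).
The curing-agent paste has self-accelerating decomposition temperature 34.7 °C, which is ≤ 55 °C, so it is Code Z7 (Self-Reactive).
Code Z7 net quantity: (two 1.21 kg packs = 2.42 kg) + (two 1.21 kg packs = 2.42 kg) = 4.84 kg.
4.84 kg ≤ 5 kg (rail limit, Code Z7) — within limit.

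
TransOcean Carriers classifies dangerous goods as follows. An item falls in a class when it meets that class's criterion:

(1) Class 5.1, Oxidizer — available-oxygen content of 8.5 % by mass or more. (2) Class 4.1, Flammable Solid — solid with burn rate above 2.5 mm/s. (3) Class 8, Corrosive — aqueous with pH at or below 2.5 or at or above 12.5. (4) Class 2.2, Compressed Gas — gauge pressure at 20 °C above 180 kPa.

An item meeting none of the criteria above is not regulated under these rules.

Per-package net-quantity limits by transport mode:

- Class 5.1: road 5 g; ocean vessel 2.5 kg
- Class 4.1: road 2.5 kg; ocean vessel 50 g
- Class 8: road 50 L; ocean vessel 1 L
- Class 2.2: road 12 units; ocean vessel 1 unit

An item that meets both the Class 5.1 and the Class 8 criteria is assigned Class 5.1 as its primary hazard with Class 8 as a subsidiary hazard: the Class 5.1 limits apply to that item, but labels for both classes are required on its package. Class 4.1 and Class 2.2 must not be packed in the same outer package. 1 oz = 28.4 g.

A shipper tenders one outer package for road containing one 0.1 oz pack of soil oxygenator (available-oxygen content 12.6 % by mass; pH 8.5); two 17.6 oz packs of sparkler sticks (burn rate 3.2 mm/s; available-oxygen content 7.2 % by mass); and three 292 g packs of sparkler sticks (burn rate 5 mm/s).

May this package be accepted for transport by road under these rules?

Yes

Soil oxygenator: available-oxygen content 12.6 % by mass ≥ 8.5 % by mass → Class 5.1 (Oxidizer).
Sparkler sticks: burn rate 3.2 mm/s > 2.5 mm/s → Class 4.1 (Flammable Solid).
Burn rate 5 mm/s meets the Class 4.1 criterion (Flammable Solid), so the sparkler sticks are Class 4.1.
Class 4.1 net quantity: (two 17.6 oz packs = 999.68 g) + (three 292 g packs = 876 g) = 1875.68 g.
1875.68 g is within the road limit of 2.5 kg for Class 4.1.
Class 5.1 quantity: one 0.1 oz pack = 2.84 g.
2.84 g is within the road limit of 5 g for Class 5.1.
The segregation rule (Class 4.1 with Class 2.2) does not apply to Class 4.1 with Class 5.1.
Every hazard class is within its road limit and no segregation rule is violated.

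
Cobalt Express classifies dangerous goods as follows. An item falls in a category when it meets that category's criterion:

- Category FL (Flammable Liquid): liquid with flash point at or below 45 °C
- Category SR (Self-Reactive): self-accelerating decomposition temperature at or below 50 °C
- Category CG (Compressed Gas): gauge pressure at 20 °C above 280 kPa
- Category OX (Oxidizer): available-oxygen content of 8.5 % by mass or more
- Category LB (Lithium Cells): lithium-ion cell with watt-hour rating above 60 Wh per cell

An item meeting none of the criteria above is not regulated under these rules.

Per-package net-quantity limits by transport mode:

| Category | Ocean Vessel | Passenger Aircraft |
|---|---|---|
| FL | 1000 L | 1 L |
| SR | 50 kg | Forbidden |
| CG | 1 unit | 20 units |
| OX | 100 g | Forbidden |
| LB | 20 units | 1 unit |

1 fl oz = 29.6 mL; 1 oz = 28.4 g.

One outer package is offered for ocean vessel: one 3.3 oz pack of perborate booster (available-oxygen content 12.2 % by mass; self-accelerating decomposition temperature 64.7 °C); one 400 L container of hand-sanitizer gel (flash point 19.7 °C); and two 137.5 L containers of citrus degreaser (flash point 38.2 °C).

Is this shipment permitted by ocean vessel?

With available-oxygen content 12.2 % by mass (≥ 8.5 % by mass), the perborate booster falls in Category OX.
The hand-sanitizer gel has flash point 19.7 °C, which is ≤ 45 °C, so it is Category FL (Flammable Liquid).
Citrus degreaser: flash point 38.2 °C ≤ 45 °C → Category FL (Flammable Liquid).
Category FL net quantity: 400 L + (two 137.5 L containers = 275 L) = 675 L.
675 L ≤ 1000 L (ocean vessel limit, Category FL) — within limit.
Category OX quantity: one 3.3 oz pack = 93.72 g.
93.72 g ≤ 100 g (ocean vessel limit, Category OX) — within limit.
Every hazard category is within its ocean vessel limit and no segregation rule is violated.

Yes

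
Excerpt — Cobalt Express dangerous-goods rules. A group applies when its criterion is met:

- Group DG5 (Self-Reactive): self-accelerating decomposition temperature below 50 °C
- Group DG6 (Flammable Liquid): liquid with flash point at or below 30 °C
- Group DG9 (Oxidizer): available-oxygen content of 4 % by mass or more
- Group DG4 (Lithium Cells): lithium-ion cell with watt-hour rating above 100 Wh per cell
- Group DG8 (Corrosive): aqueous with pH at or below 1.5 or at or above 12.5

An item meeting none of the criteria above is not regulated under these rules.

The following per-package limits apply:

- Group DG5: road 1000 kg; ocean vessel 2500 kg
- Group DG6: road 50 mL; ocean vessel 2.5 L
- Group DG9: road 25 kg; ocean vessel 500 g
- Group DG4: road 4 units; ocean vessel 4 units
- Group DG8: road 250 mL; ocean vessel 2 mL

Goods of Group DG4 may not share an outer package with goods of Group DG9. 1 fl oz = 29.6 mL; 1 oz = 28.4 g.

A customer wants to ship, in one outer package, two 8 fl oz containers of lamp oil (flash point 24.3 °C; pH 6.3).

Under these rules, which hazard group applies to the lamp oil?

The lamp oil has flash point 24.3 °C, which is ≤ 30 °C, so it is Group DG6 (Flammable Liquid).

Group DG6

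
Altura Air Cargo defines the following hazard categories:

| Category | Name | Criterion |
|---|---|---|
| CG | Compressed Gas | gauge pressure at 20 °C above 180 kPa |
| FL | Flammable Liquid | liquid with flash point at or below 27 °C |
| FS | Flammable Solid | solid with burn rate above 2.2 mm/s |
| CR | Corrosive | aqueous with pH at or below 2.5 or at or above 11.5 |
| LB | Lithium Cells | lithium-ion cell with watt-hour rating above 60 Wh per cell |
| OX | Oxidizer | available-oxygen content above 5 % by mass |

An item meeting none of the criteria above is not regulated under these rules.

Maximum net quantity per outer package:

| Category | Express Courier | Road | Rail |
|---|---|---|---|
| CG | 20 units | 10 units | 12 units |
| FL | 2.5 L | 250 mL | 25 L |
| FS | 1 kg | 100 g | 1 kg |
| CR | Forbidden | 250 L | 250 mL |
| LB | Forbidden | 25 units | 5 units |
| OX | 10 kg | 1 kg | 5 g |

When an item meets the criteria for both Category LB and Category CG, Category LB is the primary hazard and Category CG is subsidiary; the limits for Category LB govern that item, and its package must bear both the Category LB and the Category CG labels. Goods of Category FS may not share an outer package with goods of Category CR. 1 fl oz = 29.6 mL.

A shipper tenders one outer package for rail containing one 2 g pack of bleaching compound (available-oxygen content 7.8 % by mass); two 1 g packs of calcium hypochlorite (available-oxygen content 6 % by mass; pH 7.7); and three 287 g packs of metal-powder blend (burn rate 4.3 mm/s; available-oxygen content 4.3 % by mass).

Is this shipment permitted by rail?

Yes

With available-oxygen content 7.8 % by mass (> 5 % by mass), the bleaching compound falls in Category OX.
Available-oxygen content 6 % by mass meets the Category OX criterion (Oxidizer), so the calcium hypochlorite is Category OX.
The metal-powder blend has burn rate 4.3 mm/s, which is > 2.2 mm/s, so it is Category FS (Flammable Solid).
Category FS quantity: three 287 g packs = 861 g.
861 g ≤ 1 kg (rail limit, Category FS) — within limit.
Category OX net quantity: 2 g + (two 1 g packs = 2 g) = 4 g.
4 g is within the rail limit of 5 g for Category OX.
The segregation rule (Category FS with Category CR) does not apply to Category FS with Category OX.
Every hazard category is within its rail limit and no segregation rule is violated.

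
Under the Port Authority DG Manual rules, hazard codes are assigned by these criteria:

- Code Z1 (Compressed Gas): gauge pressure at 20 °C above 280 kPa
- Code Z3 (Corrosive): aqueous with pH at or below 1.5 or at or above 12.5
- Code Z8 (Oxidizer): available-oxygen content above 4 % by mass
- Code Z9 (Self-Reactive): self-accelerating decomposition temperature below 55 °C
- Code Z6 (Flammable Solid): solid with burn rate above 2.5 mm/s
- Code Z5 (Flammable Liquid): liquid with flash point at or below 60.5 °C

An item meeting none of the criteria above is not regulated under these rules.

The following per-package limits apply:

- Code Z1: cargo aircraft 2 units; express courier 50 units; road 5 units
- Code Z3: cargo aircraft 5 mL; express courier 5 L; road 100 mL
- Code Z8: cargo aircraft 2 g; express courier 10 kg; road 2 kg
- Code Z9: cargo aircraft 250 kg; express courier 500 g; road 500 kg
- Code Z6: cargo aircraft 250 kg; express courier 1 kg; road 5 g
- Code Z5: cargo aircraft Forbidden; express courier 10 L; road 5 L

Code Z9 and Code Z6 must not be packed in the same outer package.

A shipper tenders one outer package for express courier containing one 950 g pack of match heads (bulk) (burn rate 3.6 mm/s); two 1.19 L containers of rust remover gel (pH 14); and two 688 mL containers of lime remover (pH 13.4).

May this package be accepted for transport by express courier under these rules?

Yes

The match heads (bulk) have burn rate 3.6 mm/s, which is > 2.5 mm/s, so they are Code Z6 (Flammable Solid).
The rust remover gel has pH 14, which is ≥ 12.5, so it is Code Z3 (Corrosive).
The lime remover has pH 13.4, which is ≥ 12.5, so it is Code Z3 (Corrosive).
Code Z3 net quantity: (two 1.19 L containers = 2.38 L) + (two 688 mL containers = 1.376 L) = 3.756 L.
3.756 L is within the express courier limit of 5 L for Code Z3.
Code Z6 quantity: 950 g.
950 g ≤ 1 kg (express courier limit, Code Z6) — within limit.
The segregation rule (Code Z9 with Code Z6) does not apply to Code Z3 with Code Z6.
Every hazard code is within its express courier limit and no segregation rule is violated.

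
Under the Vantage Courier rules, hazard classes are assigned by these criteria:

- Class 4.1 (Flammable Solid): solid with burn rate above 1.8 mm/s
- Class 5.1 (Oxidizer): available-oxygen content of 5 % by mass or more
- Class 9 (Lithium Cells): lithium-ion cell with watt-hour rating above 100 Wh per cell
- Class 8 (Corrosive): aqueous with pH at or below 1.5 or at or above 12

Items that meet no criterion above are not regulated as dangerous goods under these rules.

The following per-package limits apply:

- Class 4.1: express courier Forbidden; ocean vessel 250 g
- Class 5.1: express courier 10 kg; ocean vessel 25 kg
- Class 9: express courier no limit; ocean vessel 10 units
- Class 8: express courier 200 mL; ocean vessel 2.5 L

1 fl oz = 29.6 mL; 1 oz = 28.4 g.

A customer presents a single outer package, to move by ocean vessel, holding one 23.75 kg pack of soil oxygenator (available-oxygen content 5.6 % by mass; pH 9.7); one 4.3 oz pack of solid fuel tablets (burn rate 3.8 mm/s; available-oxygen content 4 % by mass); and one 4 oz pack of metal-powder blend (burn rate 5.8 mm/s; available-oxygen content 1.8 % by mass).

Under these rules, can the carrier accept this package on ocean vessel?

The soil oxygenator has available-oxygen content 5.6 % by mass, which is ≥ 5 % by mass, so it is Class 5.1 (Oxidizer).
Burn rate 3.8 mm/s meets the Class 4.1 criterion (Flammable Solid), so the solid fuel tablets are Class 4.1.
With burn rate 5.8 mm/s (> 1.8 mm/s), the metal-powder blend falls in Class 4.1.
Class 4.1 net quantity: (one 4.3 oz pack = 122.12 g) + (one 4 oz pack = 113.6 g) = 235.72 g.
235.72 g ≤ 250 g (ocean vessel limit, Class 4.1) — within limit.
Class 5.1 quantity: 23.75 kg.
23.75 kg ≤ 25 kg (ocean vessel limit, Class 5.1) — within limit.
Every hazard class is within its ocean vessel limit and no segregation rule is violated.

Yes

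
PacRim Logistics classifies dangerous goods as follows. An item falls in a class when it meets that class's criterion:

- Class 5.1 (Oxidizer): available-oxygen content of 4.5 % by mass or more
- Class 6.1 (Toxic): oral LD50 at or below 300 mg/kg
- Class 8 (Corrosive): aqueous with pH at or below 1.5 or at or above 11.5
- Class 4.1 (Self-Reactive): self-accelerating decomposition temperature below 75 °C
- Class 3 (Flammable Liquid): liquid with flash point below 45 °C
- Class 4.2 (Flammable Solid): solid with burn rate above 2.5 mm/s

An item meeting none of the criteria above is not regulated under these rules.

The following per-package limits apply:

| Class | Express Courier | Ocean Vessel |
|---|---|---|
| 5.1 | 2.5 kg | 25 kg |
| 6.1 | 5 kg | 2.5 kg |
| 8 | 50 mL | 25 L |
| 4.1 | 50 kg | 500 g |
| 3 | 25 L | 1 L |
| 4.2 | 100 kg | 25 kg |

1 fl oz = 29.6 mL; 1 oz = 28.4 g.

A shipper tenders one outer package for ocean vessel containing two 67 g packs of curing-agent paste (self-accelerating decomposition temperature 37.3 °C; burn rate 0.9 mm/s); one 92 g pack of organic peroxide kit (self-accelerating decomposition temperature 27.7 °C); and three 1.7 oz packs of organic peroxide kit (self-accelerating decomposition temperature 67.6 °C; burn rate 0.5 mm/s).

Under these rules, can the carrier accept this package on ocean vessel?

The curing-agent paste has self-accelerating decomposition temperature 37.3 °C, which is < 75 °C, so it is Class 4.1 (Self-Reactive).
The organic peroxide kit has self-accelerating decomposition temperature 27.7 °C, which is < 75 °C, so it is Class 4.1 (Self-Reactive).
Self-accelerating decomposition temperature 67.6 °C meets the Class 4.1 criterion (Self-Reactive), so the organic peroxide kit is Class 4.1.
Total Class 4.1: (two 67 g packs = 134 g) + 92 g + (three 1.7 oz packs = 144.84 g) = 370.84 g.
That is within the Class 4.1 ocean vessel limit of 500 g.

Yes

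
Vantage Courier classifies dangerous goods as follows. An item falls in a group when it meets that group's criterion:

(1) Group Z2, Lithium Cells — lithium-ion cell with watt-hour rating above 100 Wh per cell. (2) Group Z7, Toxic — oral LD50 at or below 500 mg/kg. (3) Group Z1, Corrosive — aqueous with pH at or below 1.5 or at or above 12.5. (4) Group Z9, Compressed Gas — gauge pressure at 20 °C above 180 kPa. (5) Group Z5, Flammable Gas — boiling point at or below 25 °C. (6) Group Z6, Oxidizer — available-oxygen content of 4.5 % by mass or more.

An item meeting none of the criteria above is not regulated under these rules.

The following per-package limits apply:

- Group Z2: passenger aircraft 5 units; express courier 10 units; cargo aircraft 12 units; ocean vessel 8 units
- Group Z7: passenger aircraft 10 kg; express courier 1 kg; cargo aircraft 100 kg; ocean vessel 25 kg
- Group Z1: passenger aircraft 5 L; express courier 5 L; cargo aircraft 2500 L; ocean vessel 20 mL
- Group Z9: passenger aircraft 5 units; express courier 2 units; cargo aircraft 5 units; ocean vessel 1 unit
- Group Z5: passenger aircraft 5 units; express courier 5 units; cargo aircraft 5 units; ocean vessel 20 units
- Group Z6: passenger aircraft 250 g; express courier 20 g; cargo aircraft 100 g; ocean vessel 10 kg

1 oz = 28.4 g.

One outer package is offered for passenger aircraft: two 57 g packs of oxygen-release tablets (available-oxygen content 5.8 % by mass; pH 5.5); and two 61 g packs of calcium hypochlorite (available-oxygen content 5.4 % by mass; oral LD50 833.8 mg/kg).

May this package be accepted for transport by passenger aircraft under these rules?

Yes

With available-oxygen content 5.8 % by mass (≥ 4.5 % by mass), the oxygen-release tablets fall in Group Z6.
Available-oxygen content 5.4 % by mass meets the Group Z6 criterion (Oxidizer), so the calcium hypochlorite is Group Z6.
Total Group Z6: (two 57 g packs = 114 g) + (two 61 g packs = 122 g) = 236 g.
236 g ≤ 250 g (passenger aircraft limit, Group Z6) — within limit.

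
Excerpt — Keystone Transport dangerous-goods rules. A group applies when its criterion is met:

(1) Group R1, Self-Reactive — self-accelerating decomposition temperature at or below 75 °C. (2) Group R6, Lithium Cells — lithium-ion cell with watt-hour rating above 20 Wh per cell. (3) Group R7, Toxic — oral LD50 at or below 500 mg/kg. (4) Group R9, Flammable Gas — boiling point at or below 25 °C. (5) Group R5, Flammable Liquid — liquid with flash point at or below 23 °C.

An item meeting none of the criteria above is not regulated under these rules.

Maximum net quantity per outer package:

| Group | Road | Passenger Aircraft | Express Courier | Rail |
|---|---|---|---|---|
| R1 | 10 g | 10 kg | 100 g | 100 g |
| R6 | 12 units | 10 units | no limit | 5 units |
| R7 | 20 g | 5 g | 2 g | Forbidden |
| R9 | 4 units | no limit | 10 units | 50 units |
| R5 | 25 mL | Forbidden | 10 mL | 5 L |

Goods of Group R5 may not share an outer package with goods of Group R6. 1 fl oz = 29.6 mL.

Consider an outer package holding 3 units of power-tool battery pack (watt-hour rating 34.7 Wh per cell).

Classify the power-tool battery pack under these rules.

Power-tool battery pack: watt-hour rating 34.7 Wh per cell > 20 Wh per cell → Group R6 (Lithium Cells).

Group R6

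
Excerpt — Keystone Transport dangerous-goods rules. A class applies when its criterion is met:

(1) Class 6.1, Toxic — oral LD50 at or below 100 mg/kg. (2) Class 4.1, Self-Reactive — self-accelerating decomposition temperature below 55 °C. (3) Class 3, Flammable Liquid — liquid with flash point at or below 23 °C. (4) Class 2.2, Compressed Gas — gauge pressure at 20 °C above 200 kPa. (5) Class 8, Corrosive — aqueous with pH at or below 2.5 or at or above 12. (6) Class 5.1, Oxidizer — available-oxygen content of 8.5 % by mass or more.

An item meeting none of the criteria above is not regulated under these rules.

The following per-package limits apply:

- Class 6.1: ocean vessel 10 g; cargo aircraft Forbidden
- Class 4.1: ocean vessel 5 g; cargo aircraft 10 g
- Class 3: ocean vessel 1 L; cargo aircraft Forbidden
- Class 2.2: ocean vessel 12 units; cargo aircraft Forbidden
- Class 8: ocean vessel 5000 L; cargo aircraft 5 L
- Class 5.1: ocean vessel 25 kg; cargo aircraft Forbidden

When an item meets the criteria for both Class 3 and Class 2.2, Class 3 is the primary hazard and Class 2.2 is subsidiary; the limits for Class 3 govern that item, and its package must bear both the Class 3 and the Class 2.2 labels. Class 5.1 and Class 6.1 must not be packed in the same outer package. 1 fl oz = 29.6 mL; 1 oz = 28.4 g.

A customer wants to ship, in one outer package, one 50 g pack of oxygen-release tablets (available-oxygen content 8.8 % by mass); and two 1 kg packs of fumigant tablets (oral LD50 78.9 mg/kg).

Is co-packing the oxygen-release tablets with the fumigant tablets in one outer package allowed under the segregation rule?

The oxygen-release tablets have available-oxygen content 8.8 % by mass, which is ≥ 8.5 % by mass, so they are Class 5.1 (Oxidizer).
Fumigant tablets: oral LD50 78.9 mg/kg ≤ 100 mg/kg → Class 6.1 (Toxic).
Class 5.1 and Class 6.1 may not share an outer package.

No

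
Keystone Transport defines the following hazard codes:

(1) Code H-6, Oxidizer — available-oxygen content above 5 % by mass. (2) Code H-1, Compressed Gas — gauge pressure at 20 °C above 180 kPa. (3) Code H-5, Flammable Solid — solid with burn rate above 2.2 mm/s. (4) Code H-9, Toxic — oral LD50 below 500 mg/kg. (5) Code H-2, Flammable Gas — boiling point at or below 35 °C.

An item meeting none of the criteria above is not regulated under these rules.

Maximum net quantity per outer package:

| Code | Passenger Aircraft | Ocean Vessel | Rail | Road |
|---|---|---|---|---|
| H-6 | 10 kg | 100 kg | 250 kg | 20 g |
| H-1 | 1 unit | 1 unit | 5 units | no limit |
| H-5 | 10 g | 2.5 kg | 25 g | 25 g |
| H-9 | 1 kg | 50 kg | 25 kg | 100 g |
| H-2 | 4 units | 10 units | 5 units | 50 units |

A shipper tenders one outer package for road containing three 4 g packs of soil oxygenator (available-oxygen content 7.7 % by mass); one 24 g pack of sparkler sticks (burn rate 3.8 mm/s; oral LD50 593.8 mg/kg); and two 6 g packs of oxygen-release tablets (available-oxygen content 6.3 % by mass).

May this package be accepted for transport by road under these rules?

No

Soil oxygenator: available-oxygen content 7.7 % by mass > 5 % by mass → Code H-6 (Oxidizer).
The sparkler sticks have burn rate 3.8 mm/s, which is > 2.2 mm/s, so they are Code H-5 (Flammable Solid).
Available-oxygen content 6.3 % by mass meets the Code H-6 criterion (Oxidizer), so the oxygen-release tablets are Code H-6.
Total Code H-6: (three 4 g packs = 12 g) + (two 6 g packs = 12 g) = 24 g.
That exceeds the Code H-6 road limit of 20 g.
Code H-5 quantity: 24 g.
24 g ≤ 25 g (road limit, Code H-5) — within limit.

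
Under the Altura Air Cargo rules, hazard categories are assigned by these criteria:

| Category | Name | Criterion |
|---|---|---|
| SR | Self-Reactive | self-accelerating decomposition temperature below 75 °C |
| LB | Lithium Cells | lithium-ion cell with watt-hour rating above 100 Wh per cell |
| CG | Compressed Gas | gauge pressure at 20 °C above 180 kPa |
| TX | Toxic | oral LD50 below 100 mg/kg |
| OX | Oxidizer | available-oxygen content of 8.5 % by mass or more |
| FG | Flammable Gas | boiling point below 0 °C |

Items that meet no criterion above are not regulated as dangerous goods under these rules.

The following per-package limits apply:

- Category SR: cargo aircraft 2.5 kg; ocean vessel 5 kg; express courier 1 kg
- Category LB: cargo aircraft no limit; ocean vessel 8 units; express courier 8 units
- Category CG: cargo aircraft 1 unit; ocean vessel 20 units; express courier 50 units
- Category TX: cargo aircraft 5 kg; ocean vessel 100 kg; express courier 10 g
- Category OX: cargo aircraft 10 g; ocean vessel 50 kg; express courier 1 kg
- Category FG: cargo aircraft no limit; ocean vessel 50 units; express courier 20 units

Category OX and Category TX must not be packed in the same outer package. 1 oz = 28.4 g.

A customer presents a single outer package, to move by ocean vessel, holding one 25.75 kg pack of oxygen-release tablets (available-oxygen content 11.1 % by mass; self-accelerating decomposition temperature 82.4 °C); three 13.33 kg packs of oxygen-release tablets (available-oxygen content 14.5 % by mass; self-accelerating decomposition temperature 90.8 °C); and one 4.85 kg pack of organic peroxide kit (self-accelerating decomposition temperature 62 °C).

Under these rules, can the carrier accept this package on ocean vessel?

No

The oxygen-release tablets have available-oxygen content 11.1 % by mass, which is ≥ 8.5 % by mass, so they are Category OX (Oxidizer).
Oxygen-release tablets: available-oxygen content 14.5 % by mass ≥ 8.5 % by mass → Category OX (Oxidizer).
Organic peroxide kit: self-accelerating decomposition temperature 62 °C < 75 °C → Category SR (Self-Reactive).
Total Category OX: 25.75 kg + (three 13.33 kg packs = 39.99 kg) = 65.74 kg.
That exceeds the Category OX ocean vessel limit of 50 kg.
Category SR quantity: 4.85 kg.
4.85 kg is within the ocean vessel limit of 5 kg for Category SR.
The segregation rule (Category OX with Category TX) does not apply to Category OX with Category SR.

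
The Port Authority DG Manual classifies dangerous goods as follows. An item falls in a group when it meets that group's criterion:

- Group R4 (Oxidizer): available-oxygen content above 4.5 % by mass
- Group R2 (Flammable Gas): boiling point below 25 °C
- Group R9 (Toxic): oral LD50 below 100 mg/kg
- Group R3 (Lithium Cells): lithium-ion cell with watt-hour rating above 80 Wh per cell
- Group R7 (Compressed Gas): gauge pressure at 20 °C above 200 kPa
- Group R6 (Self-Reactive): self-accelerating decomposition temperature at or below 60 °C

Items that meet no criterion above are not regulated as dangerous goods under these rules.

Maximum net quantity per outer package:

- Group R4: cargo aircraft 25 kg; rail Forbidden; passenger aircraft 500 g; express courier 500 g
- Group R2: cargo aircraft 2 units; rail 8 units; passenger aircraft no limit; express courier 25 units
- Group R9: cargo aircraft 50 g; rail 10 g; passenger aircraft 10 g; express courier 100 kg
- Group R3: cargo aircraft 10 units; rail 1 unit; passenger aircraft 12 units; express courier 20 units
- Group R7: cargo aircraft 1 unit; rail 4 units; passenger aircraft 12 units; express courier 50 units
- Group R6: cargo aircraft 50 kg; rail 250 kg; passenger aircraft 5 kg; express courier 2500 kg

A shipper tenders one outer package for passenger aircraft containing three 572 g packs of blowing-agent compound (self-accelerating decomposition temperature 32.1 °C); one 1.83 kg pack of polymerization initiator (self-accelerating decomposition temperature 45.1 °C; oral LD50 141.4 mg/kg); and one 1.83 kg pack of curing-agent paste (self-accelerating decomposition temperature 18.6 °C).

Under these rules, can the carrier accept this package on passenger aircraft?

The blowing-agent compound has self-accelerating decomposition temperature 32.1 °C, which is ≤ 60 °C, so it is Group R6 (Self-Reactive).
With self-accelerating decomposition temperature 45.1 °C (≤ 60 °C), the polymerization initiator falls in Group R6.
With self-accelerating decomposition temperature 18.6 °C (≤ 60 °C), the curing-agent paste falls in Group R6.
Total Group R6: (three 572 g packs = 1.716 kg) + 1.83 kg + 1.83 kg = 5.376 kg.
5.376 kg > 5 kg (passenger aircraft limit, Group R6) — over the limit.

No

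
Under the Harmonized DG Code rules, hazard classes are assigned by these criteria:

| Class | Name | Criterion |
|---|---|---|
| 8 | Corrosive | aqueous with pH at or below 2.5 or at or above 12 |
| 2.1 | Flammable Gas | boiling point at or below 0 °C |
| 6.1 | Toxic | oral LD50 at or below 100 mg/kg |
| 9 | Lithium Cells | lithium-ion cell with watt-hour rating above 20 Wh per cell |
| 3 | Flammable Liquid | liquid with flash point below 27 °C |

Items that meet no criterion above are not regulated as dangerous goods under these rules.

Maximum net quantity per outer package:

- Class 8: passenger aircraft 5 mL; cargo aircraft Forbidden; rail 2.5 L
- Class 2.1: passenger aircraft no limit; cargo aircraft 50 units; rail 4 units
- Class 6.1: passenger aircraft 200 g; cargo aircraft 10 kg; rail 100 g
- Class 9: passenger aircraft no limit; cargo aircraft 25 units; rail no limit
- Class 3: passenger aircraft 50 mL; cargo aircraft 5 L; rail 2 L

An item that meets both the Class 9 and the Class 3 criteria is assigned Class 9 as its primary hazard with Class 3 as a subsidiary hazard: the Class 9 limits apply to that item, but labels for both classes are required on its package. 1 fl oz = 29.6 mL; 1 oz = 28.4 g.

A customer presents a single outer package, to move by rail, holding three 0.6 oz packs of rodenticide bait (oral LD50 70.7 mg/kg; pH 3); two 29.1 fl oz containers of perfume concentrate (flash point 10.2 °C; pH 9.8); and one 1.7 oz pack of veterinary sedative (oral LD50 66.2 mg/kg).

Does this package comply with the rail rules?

The rodenticide bait has oral LD50 70.7 mg/kg, which is ≤ 100 mg/kg, so it is Class 6.1 (Toxic).
Perfume concentrate: flash point 10.2 °C < 27 °C → Class 3 (Flammable Liquid).
Oral LD50 66.2 mg/kg meets the Class 6.1 criterion (Toxic), so the veterinary sedative is Class 6.1.
Class 3 quantity: two 29.1 fl oz containers = 1722.72 mL.
1722.72 mL is within the rail limit of 2 L for Class 3.
Class 6.1 net quantity: (three 0.6 oz packs = 51.12 g) + (one 1.7 oz pack = 48.28 g) = 99.4 g.
99.4 g ≤ 100 g (rail limit, Class 6.1) — within limit.
Every hazard class is within its rail limit and no segregation rule is violated.

Yes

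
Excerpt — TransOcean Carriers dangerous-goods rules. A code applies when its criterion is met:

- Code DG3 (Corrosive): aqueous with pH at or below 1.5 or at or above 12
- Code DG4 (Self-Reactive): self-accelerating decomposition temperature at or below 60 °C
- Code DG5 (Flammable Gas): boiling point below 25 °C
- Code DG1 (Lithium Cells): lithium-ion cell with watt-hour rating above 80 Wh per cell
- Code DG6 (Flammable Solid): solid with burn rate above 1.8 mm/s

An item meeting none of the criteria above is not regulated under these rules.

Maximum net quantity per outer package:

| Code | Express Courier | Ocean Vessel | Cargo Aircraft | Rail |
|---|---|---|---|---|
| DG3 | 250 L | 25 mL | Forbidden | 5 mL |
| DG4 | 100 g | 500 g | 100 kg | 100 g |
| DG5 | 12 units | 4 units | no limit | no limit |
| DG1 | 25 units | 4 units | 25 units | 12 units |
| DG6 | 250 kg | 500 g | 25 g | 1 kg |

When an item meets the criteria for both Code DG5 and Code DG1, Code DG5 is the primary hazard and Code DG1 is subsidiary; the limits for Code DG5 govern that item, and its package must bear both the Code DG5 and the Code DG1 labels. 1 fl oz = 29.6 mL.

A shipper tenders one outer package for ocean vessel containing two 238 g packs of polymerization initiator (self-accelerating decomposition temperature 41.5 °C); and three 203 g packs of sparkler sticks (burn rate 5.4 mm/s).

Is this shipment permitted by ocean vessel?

Polymerization initiator: self-accelerating decomposition temperature 41.5 °C ≤ 60 °C → Code DG4 (Self-Reactive).
The sparkler sticks have burn rate 5.4 mm/s, which is > 1.8 mm/s, so they are Code DG6 (Flammable Solid).
Code DG4 quantity: two 238 g packs = 476 g.
476 g is within the ocean vessel limit of 500 g for Code DG4.
Code DG6 quantity: three 203 g packs = 609 g.
609 g > 500 g (ocean vessel limit, Code DG6) — over the limit.

No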